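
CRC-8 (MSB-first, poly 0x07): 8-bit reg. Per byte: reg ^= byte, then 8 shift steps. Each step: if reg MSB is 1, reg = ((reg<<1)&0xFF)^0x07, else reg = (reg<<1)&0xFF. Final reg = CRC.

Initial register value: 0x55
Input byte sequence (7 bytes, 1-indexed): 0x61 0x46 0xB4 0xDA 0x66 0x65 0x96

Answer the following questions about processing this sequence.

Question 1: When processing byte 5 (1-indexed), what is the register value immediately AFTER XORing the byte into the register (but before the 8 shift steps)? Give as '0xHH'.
Answer: 0x7F

Derivation:
Register before byte 5: 0x19
Byte 5: 0x66
0x19 XOR 0x66 = 0x7F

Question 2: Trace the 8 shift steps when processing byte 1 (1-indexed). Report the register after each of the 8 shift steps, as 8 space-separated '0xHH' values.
Answer: 0x68 0xD0 0xA7 0x49 0x92 0x23 0x46 0x8C

Derivation:
Register before byte 1: 0x55
After XOR with byte 0x61: 0x34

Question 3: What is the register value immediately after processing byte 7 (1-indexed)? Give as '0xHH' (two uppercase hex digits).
After byte 1 (0x61): reg=0x8C
After byte 2 (0x46): reg=0x78
After byte 3 (0xB4): reg=0x6A
After byte 4 (0xDA): reg=0x19
After byte 5 (0x66): reg=0x7A
After byte 6 (0x65): reg=0x5D
After byte 7 (0x96): reg=0x7F

Answer: 0x7F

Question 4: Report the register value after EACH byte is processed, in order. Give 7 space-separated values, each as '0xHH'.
0x8C 0x78 0x6A 0x19 0x7A 0x5D 0x7F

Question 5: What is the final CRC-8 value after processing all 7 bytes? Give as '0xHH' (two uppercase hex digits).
Answer: 0x7F

Derivation:
After byte 1 (0x61): reg=0x8C
After byte 2 (0x46): reg=0x78
After byte 3 (0xB4): reg=0x6A
After byte 4 (0xDA): reg=0x19
After byte 5 (0x66): reg=0x7A
After byte 6 (0x65): reg=0x5D
After byte 7 (0x96): reg=0x7F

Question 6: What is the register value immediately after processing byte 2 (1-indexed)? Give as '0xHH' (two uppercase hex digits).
Answer: 0x78

Derivation:
After byte 1 (0x61): reg=0x8C
After byte 2 (0x46): reg=0x78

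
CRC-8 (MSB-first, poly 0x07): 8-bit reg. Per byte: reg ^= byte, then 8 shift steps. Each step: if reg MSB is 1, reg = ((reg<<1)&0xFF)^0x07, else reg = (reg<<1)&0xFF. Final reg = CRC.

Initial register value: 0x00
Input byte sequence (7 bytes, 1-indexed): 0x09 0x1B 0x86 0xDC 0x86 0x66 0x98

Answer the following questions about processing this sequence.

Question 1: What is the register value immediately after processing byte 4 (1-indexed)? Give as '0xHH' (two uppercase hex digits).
After byte 1 (0x09): reg=0x3F
After byte 2 (0x1B): reg=0xFC
After byte 3 (0x86): reg=0x61
After byte 4 (0xDC): reg=0x3A

Answer: 0x3A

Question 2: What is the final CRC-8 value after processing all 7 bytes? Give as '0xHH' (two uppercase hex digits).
Answer: 0x5A

Derivation:
After byte 1 (0x09): reg=0x3F
After byte 2 (0x1B): reg=0xFC
After byte 3 (0x86): reg=0x61
After byte 4 (0xDC): reg=0x3A
After byte 5 (0x86): reg=0x3D
After byte 6 (0x66): reg=0x86
After byte 7 (0x98): reg=0x5A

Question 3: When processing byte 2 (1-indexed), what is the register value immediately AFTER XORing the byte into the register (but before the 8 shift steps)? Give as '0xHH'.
Register before byte 2: 0x3F
Byte 2: 0x1B
0x3F XOR 0x1B = 0x24

Answer: 0x24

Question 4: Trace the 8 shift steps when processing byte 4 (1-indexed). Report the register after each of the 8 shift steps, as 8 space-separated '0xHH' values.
After byte 1 (0x09): reg=0x3F
After byte 2 (0x1B): reg=0xFC
After byte 3 (0x86): reg=0x61
Register before byte 4: 0x61
After XOR with byte 0xDC: 0xBD

Answer: 0x7D 0xFA 0xF3 0xE1 0xC5 0x8D 0x1D 0x3A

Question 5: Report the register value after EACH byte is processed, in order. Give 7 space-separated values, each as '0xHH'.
0x3F 0xFC 0x61 0x3A 0x3D 0x86 0x5A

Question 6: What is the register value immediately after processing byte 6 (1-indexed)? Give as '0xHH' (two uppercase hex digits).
Answer: 0x86

Derivation:
After byte 1 (0x09): reg=0x3F
After byte 2 (0x1B): reg=0xFC
After byte 3 (0x86): reg=0x61
After byte 4 (0xDC): reg=0x3A
After byte 5 (0x86): reg=0x3D
After byte 6 (0x66): reg=0x86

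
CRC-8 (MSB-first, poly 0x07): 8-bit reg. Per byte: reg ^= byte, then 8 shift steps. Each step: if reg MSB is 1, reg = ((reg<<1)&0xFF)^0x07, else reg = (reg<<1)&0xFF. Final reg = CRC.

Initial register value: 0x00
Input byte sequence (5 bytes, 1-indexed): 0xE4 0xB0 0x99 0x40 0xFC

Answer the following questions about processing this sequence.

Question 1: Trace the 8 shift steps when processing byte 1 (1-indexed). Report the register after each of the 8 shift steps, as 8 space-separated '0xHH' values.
Register before byte 1: 0x00
After XOR with byte 0xE4: 0xE4

Answer: 0xCF 0x99 0x35 0x6A 0xD4 0xAF 0x59 0xB2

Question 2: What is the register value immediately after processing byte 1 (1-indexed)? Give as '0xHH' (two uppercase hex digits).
After byte 1 (0xE4): reg=0xB2

Answer: 0xB2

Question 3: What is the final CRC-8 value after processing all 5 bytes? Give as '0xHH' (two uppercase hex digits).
Answer: 0x1E

Derivation:
After byte 1 (0xE4): reg=0xB2
After byte 2 (0xB0): reg=0x0E
After byte 3 (0x99): reg=0xEC
After byte 4 (0x40): reg=0x4D
After byte 5 (0xFC): reg=0x1E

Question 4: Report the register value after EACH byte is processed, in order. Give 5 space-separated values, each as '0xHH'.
0xB2 0x0E 0xEC 0x4D 0x1E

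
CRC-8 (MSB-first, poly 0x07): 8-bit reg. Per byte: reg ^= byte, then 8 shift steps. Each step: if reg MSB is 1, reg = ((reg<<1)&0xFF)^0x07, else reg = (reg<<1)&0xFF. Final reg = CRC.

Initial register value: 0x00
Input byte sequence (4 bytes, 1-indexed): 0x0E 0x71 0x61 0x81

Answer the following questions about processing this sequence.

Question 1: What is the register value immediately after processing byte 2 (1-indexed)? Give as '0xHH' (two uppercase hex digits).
Answer: 0x86

Derivation:
After byte 1 (0x0E): reg=0x2A
After byte 2 (0x71): reg=0x86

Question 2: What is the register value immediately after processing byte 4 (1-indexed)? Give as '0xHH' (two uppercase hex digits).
Answer: 0xA6

Derivation:
After byte 1 (0x0E): reg=0x2A
After byte 2 (0x71): reg=0x86
After byte 3 (0x61): reg=0xBB
After byte 4 (0x81): reg=0xA6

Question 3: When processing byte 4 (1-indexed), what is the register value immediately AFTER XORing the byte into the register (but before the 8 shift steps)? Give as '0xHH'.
Register before byte 4: 0xBB
Byte 4: 0x81
0xBB XOR 0x81 = 0x3A

Answer: 0x3A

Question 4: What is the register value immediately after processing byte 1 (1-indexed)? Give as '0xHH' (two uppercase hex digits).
After byte 1 (0x0E): reg=0x2A

Answer: 0x2A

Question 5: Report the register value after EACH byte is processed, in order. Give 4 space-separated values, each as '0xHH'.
0x2A 0x86 0xBB 0xA6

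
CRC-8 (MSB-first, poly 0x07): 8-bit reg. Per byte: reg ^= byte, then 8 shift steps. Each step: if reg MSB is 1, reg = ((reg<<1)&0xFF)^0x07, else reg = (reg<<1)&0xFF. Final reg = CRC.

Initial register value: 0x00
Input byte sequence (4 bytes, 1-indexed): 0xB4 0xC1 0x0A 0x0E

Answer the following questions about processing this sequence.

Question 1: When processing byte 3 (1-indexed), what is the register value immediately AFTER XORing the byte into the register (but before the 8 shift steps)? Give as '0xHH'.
Answer: 0x58

Derivation:
Register before byte 3: 0x52
Byte 3: 0x0A
0x52 XOR 0x0A = 0x58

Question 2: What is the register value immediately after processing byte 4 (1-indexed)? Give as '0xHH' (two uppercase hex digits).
After byte 1 (0xB4): reg=0x05
After byte 2 (0xC1): reg=0x52
After byte 3 (0x0A): reg=0x8F
After byte 4 (0x0E): reg=0x8E

Answer: 0x8E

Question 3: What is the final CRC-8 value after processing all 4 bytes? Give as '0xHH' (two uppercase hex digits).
Answer: 0x8E

Derivation:
After byte 1 (0xB4): reg=0x05
After byte 2 (0xC1): reg=0x52
After byte 3 (0x0A): reg=0x8F
After byte 4 (0x0E): reg=0x8E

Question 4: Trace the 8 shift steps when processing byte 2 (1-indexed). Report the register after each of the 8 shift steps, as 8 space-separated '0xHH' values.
Answer: 0x8F 0x19 0x32 0x64 0xC8 0x97 0x29 0x52

Derivation:
After byte 1 (0xB4): reg=0x05
Register before byte 2: 0x05
After XOR with byte 0xC1: 0xC4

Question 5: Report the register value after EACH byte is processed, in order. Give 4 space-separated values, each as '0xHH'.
0x05 0x52 0x8F 0x8E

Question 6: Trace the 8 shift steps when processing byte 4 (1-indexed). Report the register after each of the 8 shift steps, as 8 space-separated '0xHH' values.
After byte 1 (0xB4): reg=0x05
After byte 2 (0xC1): reg=0x52
After byte 3 (0x0A): reg=0x8F
Register before byte 4: 0x8F
After XOR with byte 0x0E: 0x81

Answer: 0x05 0x0A 0x14 0x28 0x50 0xA0 0x47 0x8E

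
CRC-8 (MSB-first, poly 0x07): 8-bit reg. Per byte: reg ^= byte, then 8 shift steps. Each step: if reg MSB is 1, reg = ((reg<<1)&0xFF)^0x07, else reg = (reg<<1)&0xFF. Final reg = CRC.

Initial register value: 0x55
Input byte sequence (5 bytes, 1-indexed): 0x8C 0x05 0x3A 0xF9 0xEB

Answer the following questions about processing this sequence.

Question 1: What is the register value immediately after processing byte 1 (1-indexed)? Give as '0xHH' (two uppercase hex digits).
After byte 1 (0x8C): reg=0x01

Answer: 0x01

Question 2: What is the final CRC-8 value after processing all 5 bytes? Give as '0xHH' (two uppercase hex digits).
After byte 1 (0x8C): reg=0x01
After byte 2 (0x05): reg=0x1C
After byte 3 (0x3A): reg=0xF2
After byte 4 (0xF9): reg=0x31
After byte 5 (0xEB): reg=0x08

Answer: 0x08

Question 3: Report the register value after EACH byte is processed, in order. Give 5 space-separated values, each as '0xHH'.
0x01 0x1C 0xF2 0x31 0x08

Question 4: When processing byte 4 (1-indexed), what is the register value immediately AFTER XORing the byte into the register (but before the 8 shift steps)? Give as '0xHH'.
Answer: 0x0B

Derivation:
Register before byte 4: 0xF2
Byte 4: 0xF9
0xF2 XOR 0xF9 = 0x0B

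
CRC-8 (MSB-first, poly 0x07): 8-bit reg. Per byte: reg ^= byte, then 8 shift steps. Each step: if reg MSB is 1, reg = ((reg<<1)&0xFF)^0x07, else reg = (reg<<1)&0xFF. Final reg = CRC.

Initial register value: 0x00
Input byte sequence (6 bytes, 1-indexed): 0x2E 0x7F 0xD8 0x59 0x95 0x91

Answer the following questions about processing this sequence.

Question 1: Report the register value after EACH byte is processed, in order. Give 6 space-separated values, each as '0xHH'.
0xCA 0x02 0x08 0xB0 0xFB 0x11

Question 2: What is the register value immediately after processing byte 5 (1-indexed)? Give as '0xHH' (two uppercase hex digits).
After byte 1 (0x2E): reg=0xCA
After byte 2 (0x7F): reg=0x02
After byte 3 (0xD8): reg=0x08
After byte 4 (0x59): reg=0xB0
After byte 5 (0x95): reg=0xFB

Answer: 0xFB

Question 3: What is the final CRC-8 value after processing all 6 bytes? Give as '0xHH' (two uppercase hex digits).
Answer: 0x11

Derivation:
After byte 1 (0x2E): reg=0xCA
After byte 2 (0x7F): reg=0x02
After byte 3 (0xD8): reg=0x08
After byte 4 (0x59): reg=0xB0
After byte 5 (0x95): reg=0xFB
After byte 6 (0x91): reg=0x11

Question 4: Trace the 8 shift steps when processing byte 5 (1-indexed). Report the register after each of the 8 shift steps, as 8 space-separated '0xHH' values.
After byte 1 (0x2E): reg=0xCA
After byte 2 (0x7F): reg=0x02
After byte 3 (0xD8): reg=0x08
After byte 4 (0x59): reg=0xB0
Register before byte 5: 0xB0
After XOR with byte 0x95: 0x25

Answer: 0x4A 0x94 0x2F 0x5E 0xBC 0x7F 0xFE 0xFB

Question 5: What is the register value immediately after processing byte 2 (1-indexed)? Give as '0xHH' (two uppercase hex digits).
After byte 1 (0x2E): reg=0xCA
After byte 2 (0x7F): reg=0x02

Answer: 0x02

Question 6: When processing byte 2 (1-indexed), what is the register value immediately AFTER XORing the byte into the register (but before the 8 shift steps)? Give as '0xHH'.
Answer: 0xB5

Derivation:
Register before byte 2: 0xCA
Byte 2: 0x7F
0xCA XOR 0x7F = 0xB5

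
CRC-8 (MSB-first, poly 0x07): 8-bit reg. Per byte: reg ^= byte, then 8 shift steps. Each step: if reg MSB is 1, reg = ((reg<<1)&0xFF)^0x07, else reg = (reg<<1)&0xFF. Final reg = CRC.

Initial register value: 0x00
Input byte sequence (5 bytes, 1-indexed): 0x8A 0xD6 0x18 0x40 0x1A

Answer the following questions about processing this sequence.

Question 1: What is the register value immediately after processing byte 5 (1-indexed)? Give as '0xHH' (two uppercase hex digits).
Answer: 0x1D

Derivation:
After byte 1 (0x8A): reg=0xBF
After byte 2 (0xD6): reg=0x18
After byte 3 (0x18): reg=0x00
After byte 4 (0x40): reg=0xC7
After byte 5 (0x1A): reg=0x1D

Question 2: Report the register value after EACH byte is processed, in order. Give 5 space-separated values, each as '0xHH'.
0xBF 0x18 0x00 0xC7 0x1D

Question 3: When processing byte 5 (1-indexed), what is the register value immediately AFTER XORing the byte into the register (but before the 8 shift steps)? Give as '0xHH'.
Answer: 0xDD

Derivation:
Register before byte 5: 0xC7
Byte 5: 0x1A
0xC7 XOR 0x1A = 0xDD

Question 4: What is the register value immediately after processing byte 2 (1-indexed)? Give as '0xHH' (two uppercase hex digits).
Answer: 0x18

Derivation:
After byte 1 (0x8A): reg=0xBF
After byte 2 (0xD6): reg=0x18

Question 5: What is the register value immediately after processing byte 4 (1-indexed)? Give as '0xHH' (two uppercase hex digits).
Answer: 0xC7

Derivation:
After byte 1 (0x8A): reg=0xBF
After byte 2 (0xD6): reg=0x18
After byte 3 (0x18): reg=0x00
After byte 4 (0x40): reg=0xC7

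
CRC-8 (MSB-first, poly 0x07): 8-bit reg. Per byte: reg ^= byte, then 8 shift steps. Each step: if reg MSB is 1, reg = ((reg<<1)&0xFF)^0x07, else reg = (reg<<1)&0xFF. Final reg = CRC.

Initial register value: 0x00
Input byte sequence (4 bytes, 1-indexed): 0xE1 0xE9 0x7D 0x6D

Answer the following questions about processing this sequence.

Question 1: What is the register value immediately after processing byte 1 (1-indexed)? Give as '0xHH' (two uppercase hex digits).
After byte 1 (0xE1): reg=0xA9

Answer: 0xA9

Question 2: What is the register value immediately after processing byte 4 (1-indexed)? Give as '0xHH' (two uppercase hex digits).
After byte 1 (0xE1): reg=0xA9
After byte 2 (0xE9): reg=0xC7
After byte 3 (0x7D): reg=0x2F
After byte 4 (0x6D): reg=0xC9

Answer: 0xC9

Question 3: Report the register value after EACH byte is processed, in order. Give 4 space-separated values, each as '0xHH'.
0xA9 0xC7 0x2F 0xC9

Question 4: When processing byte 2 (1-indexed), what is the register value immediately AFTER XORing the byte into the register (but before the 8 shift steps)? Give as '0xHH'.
Register before byte 2: 0xA9
Byte 2: 0xE9
0xA9 XOR 0xE9 = 0x40

Answer: 0x40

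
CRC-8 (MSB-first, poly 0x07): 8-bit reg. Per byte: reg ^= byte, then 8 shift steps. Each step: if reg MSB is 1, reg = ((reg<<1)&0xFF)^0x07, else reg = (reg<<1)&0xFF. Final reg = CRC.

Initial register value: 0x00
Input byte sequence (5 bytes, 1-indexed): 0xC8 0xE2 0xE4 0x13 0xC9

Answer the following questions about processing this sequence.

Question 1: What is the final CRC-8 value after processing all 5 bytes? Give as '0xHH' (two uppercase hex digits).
After byte 1 (0xC8): reg=0x76
After byte 2 (0xE2): reg=0xE5
After byte 3 (0xE4): reg=0x07
After byte 4 (0x13): reg=0x6C
After byte 5 (0xC9): reg=0x72

Answer: 0x72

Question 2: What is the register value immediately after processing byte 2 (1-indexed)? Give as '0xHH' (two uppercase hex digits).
Answer: 0xE5

Derivation:
After byte 1 (0xC8): reg=0x76
After byte 2 (0xE2): reg=0xE5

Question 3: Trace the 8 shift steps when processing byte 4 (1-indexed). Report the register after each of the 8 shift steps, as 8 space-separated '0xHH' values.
After byte 1 (0xC8): reg=0x76
After byte 2 (0xE2): reg=0xE5
After byte 3 (0xE4): reg=0x07
Register before byte 4: 0x07
After XOR with byte 0x13: 0x14

Answer: 0x28 0x50 0xA0 0x47 0x8E 0x1B 0x36 0x6C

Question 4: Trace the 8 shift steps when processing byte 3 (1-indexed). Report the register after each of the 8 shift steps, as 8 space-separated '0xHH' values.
After byte 1 (0xC8): reg=0x76
After byte 2 (0xE2): reg=0xE5
Register before byte 3: 0xE5
After XOR with byte 0xE4: 0x01

Answer: 0x02 0x04 0x08 0x10 0x20 0x40 0x80 0x07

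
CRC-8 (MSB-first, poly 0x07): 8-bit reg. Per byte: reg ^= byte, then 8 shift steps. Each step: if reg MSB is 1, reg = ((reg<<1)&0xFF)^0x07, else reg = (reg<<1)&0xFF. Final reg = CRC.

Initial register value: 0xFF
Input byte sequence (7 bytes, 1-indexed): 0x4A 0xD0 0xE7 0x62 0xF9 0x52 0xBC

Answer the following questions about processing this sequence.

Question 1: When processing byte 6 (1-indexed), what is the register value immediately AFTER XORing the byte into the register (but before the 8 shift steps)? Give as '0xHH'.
Answer: 0x55

Derivation:
Register before byte 6: 0x07
Byte 6: 0x52
0x07 XOR 0x52 = 0x55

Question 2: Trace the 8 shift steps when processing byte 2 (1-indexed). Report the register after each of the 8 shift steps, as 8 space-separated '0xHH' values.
After byte 1 (0x4A): reg=0x02
Register before byte 2: 0x02
After XOR with byte 0xD0: 0xD2

Answer: 0xA3 0x41 0x82 0x03 0x06 0x0C 0x18 0x30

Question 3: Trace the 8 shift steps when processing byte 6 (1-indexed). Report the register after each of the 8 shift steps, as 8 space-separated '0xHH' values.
After byte 1 (0x4A): reg=0x02
After byte 2 (0xD0): reg=0x30
After byte 3 (0xE7): reg=0x2B
After byte 4 (0x62): reg=0xF8
After byte 5 (0xF9): reg=0x07
Register before byte 6: 0x07
After XOR with byte 0x52: 0x55

Answer: 0xAA 0x53 0xA6 0x4B 0x96 0x2B 0x56 0xAC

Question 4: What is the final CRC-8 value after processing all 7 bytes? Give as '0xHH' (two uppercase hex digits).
After byte 1 (0x4A): reg=0x02
After byte 2 (0xD0): reg=0x30
After byte 3 (0xE7): reg=0x2B
After byte 4 (0x62): reg=0xF8
After byte 5 (0xF9): reg=0x07
After byte 6 (0x52): reg=0xAC
After byte 7 (0xBC): reg=0x70

Answer: 0x70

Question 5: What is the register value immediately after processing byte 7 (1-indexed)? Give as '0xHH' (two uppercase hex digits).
Answer: 0x70

Derivation:
After byte 1 (0x4A): reg=0x02
After byte 2 (0xD0): reg=0x30
After byte 3 (0xE7): reg=0x2B
After byte 4 (0x62): reg=0xF8
After byte 5 (0xF9): reg=0x07
After byte 6 (0x52): reg=0xAC
After byte 7 (0xBC): reg=0x70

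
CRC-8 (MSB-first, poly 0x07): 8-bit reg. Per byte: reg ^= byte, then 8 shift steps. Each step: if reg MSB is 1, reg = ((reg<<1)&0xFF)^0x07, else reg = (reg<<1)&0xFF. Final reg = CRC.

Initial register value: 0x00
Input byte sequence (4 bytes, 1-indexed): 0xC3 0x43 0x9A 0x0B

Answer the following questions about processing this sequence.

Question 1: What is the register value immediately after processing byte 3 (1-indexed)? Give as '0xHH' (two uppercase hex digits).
After byte 1 (0xC3): reg=0x47
After byte 2 (0x43): reg=0x1C
After byte 3 (0x9A): reg=0x9B

Answer: 0x9B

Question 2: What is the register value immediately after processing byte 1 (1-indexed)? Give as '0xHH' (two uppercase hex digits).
After byte 1 (0xC3): reg=0x47

Answer: 0x47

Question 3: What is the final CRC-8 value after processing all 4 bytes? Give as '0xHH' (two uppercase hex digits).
After byte 1 (0xC3): reg=0x47
After byte 2 (0x43): reg=0x1C
After byte 3 (0x9A): reg=0x9B
After byte 4 (0x0B): reg=0xF9

Answer: 0xF9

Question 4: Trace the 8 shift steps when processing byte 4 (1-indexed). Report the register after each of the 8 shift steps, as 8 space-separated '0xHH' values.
After byte 1 (0xC3): reg=0x47
After byte 2 (0x43): reg=0x1C
After byte 3 (0x9A): reg=0x9B
Register before byte 4: 0x9B
After XOR with byte 0x0B: 0x90

Answer: 0x27 0x4E 0x9C 0x3F 0x7E 0xFC 0xFF 0xF9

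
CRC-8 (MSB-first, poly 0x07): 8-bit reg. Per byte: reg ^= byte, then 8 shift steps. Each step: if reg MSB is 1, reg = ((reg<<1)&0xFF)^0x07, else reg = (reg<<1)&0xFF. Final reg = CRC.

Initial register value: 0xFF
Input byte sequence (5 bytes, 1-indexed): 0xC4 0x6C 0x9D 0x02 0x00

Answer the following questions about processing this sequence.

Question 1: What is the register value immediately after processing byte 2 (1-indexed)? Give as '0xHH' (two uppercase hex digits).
Answer: 0x6D

Derivation:
After byte 1 (0xC4): reg=0xA1
After byte 2 (0x6C): reg=0x6D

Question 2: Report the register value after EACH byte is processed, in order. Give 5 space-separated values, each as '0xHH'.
0xA1 0x6D 0xDE 0x1A 0x46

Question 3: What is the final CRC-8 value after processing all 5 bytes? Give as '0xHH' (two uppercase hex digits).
Answer: 0x46

Derivation:
After byte 1 (0xC4): reg=0xA1
After byte 2 (0x6C): reg=0x6D
After byte 3 (0x9D): reg=0xDE
After byte 4 (0x02): reg=0x1A
After byte 5 (0x00): reg=0x46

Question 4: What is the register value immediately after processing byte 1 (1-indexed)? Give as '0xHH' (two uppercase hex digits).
After byte 1 (0xC4): reg=0xA1

Answer: 0xA1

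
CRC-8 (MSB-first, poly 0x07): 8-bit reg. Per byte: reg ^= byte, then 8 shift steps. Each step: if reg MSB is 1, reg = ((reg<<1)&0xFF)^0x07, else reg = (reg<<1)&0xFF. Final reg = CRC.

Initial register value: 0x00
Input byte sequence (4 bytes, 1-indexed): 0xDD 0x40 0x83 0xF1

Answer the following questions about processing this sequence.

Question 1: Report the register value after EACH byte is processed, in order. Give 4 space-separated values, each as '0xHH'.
0x1D 0x94 0x65 0xE5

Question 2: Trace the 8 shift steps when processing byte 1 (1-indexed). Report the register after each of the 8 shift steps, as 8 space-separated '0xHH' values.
Register before byte 1: 0x00
After XOR with byte 0xDD: 0xDD

Answer: 0xBD 0x7D 0xFA 0xF3 0xE1 0xC5 0x8D 0x1D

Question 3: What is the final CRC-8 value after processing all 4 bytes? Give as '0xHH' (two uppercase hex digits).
Answer: 0xE5

Derivation:
After byte 1 (0xDD): reg=0x1D
After byte 2 (0x40): reg=0x94
After byte 3 (0x83): reg=0x65
After byte 4 (0xF1): reg=0xE5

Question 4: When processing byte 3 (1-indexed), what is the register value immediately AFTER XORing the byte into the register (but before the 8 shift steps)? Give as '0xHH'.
Register before byte 3: 0x94
Byte 3: 0x83
0x94 XOR 0x83 = 0x17

Answer: 0x17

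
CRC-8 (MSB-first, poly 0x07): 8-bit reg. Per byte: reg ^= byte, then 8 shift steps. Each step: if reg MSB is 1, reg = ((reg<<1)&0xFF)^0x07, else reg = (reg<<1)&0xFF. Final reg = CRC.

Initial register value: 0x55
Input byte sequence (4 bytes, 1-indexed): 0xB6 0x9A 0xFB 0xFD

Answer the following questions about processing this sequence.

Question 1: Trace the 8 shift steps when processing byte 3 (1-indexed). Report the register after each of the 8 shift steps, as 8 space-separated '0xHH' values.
After byte 1 (0xB6): reg=0xA7
After byte 2 (0x9A): reg=0xB3
Register before byte 3: 0xB3
After XOR with byte 0xFB: 0x48

Answer: 0x90 0x27 0x4E 0x9C 0x3F 0x7E 0xFC 0xFF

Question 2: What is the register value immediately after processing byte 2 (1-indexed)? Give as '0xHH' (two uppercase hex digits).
After byte 1 (0xB6): reg=0xA7
After byte 2 (0x9A): reg=0xB3

Answer: 0xB3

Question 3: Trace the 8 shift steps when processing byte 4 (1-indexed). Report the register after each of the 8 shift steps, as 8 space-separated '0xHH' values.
Answer: 0x04 0x08 0x10 0x20 0x40 0x80 0x07 0x0E

Derivation:
After byte 1 (0xB6): reg=0xA7
After byte 2 (0x9A): reg=0xB3
After byte 3 (0xFB): reg=0xFF
Register before byte 4: 0xFF
After XOR with byte 0xFD: 0x02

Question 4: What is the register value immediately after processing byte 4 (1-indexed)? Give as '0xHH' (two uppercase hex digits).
After byte 1 (0xB6): reg=0xA7
After byte 2 (0x9A): reg=0xB3
After byte 3 (0xFB): reg=0xFF
After byte 4 (0xFD): reg=0x0E

Answer: 0x0E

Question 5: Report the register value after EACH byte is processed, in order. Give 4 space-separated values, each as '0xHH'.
0xA7 0xB3 0xFF 0x0E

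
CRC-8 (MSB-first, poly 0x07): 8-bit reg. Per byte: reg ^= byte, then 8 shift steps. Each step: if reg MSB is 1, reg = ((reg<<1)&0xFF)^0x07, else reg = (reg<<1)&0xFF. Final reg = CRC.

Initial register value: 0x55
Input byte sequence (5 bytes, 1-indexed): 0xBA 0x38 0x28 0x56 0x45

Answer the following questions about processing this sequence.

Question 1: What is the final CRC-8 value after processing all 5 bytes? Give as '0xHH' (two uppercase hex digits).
Answer: 0xAE

Derivation:
After byte 1 (0xBA): reg=0x83
After byte 2 (0x38): reg=0x28
After byte 3 (0x28): reg=0x00
After byte 4 (0x56): reg=0xA5
After byte 5 (0x45): reg=0xAE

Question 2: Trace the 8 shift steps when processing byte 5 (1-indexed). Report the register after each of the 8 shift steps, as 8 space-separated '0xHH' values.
Answer: 0xC7 0x89 0x15 0x2A 0x54 0xA8 0x57 0xAE

Derivation:
After byte 1 (0xBA): reg=0x83
After byte 2 (0x38): reg=0x28
After byte 3 (0x28): reg=0x00
After byte 4 (0x56): reg=0xA5
Register before byte 5: 0xA5
After XOR with byte 0x45: 0xE0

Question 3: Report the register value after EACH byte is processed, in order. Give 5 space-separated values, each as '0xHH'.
0x83 0x28 0x00 0xA5 0xAE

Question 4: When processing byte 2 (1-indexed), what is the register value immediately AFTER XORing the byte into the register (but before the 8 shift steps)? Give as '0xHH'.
Answer: 0xBB

Derivation:
Register before byte 2: 0x83
Byte 2: 0x38
0x83 XOR 0x38 = 0xBB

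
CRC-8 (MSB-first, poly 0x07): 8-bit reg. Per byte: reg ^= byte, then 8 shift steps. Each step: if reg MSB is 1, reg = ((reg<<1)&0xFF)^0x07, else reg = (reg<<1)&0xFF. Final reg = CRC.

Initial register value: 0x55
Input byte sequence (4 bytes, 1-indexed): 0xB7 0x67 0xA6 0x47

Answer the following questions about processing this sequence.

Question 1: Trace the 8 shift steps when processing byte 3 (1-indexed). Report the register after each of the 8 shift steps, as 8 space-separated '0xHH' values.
After byte 1 (0xB7): reg=0xA0
After byte 2 (0x67): reg=0x5B
Register before byte 3: 0x5B
After XOR with byte 0xA6: 0xFD

Answer: 0xFD 0xFD 0xFD 0xFD 0xFD 0xFD 0xFD 0xFD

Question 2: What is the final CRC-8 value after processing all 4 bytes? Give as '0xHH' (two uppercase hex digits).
After byte 1 (0xB7): reg=0xA0
After byte 2 (0x67): reg=0x5B
After byte 3 (0xA6): reg=0xFD
After byte 4 (0x47): reg=0x2F

Answer: 0x2F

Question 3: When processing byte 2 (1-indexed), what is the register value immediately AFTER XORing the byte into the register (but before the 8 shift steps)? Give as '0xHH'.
Answer: 0xC7

Derivation:
Register before byte 2: 0xA0
Byte 2: 0x67
0xA0 XOR 0x67 = 0xC7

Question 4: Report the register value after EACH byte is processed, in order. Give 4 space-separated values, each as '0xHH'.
0xA0 0x5B 0xFD 0x2F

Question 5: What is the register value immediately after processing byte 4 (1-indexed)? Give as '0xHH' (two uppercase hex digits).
Answer: 0x2F

Derivation:
After byte 1 (0xB7): reg=0xA0
After byte 2 (0x67): reg=0x5B
After byte 3 (0xA6): reg=0xFD
After byte 4 (0x47): reg=0x2F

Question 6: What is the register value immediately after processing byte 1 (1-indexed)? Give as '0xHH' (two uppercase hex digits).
After byte 1 (0xB7): reg=0xA0

Answer: 0xA0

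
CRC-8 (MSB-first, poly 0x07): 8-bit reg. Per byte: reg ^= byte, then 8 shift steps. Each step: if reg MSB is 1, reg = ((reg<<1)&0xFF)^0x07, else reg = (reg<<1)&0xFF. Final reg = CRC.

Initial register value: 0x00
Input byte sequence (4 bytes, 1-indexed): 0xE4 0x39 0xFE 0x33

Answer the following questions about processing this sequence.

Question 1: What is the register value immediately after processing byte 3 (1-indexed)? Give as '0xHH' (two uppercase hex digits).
After byte 1 (0xE4): reg=0xB2
After byte 2 (0x39): reg=0xB8
After byte 3 (0xFE): reg=0xD5

Answer: 0xD5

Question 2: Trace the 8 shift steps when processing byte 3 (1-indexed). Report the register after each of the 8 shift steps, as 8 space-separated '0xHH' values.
Answer: 0x8C 0x1F 0x3E 0x7C 0xF8 0xF7 0xE9 0xD5

Derivation:
After byte 1 (0xE4): reg=0xB2
After byte 2 (0x39): reg=0xB8
Register before byte 3: 0xB8
After XOR with byte 0xFE: 0x46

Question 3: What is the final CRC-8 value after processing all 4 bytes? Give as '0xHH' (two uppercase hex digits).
Answer: 0xBC

Derivation:
After byte 1 (0xE4): reg=0xB2
After byte 2 (0x39): reg=0xB8
After byte 3 (0xFE): reg=0xD5
After byte 4 (0x33): reg=0xBC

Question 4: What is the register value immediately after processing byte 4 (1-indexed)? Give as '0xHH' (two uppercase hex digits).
After byte 1 (0xE4): reg=0xB2
After byte 2 (0x39): reg=0xB8
After byte 3 (0xFE): reg=0xD5
After byte 4 (0x33): reg=0xBC

Answer: 0xBC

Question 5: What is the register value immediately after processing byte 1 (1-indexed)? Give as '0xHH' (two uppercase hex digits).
After byte 1 (0xE4): reg=0xB2

Answer: 0xB2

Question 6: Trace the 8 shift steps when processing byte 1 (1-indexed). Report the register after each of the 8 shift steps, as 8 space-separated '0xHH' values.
Register before byte 1: 0x00
After XOR with byte 0xE4: 0xE4

Answer: 0xCF 0x99 0x35 0x6A 0xD4 0xAF 0x59 0xB2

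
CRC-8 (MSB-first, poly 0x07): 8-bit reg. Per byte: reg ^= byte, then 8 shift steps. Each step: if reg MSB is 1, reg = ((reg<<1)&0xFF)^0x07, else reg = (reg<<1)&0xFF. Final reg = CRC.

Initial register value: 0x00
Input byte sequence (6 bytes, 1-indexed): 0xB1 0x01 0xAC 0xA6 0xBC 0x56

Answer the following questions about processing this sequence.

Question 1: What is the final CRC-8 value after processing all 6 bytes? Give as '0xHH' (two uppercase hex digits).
Answer: 0x36

Derivation:
After byte 1 (0xB1): reg=0x1E
After byte 2 (0x01): reg=0x5D
After byte 3 (0xAC): reg=0xD9
After byte 4 (0xA6): reg=0x7A
After byte 5 (0xBC): reg=0x5C
After byte 6 (0x56): reg=0x36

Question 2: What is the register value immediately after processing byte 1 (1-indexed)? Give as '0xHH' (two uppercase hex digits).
After byte 1 (0xB1): reg=0x1E

Answer: 0x1E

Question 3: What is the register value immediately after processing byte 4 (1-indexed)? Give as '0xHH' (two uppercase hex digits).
Answer: 0x7A

Derivation:
After byte 1 (0xB1): reg=0x1E
After byte 2 (0x01): reg=0x5D
After byte 3 (0xAC): reg=0xD9
After byte 4 (0xA6): reg=0x7A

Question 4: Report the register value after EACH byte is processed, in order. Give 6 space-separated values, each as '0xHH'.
0x1E 0x5D 0xD9 0x7A 0x5C 0x36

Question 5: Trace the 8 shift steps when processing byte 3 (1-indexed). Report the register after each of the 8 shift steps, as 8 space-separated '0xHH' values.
After byte 1 (0xB1): reg=0x1E
After byte 2 (0x01): reg=0x5D
Register before byte 3: 0x5D
After XOR with byte 0xAC: 0xF1

Answer: 0xE5 0xCD 0x9D 0x3D 0x7A 0xF4 0xEF 0xD9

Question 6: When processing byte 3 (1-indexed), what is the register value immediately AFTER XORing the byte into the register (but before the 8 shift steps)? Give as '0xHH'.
Answer: 0xF1

Derivation:
Register before byte 3: 0x5D
Byte 3: 0xAC
0x5D XOR 0xAC = 0xF1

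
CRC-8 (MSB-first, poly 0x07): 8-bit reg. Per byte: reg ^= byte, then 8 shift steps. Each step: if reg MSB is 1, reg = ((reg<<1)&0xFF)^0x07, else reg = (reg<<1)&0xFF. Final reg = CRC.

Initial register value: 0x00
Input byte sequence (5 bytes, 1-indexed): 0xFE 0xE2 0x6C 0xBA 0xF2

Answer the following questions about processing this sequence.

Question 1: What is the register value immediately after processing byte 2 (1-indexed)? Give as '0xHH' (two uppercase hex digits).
After byte 1 (0xFE): reg=0xF4
After byte 2 (0xE2): reg=0x62

Answer: 0x62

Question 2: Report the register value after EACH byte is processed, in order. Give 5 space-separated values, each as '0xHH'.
0xF4 0x62 0x2A 0xF9 0x31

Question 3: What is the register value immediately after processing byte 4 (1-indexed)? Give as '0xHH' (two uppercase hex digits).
Answer: 0xF9

Derivation:
After byte 1 (0xFE): reg=0xF4
After byte 2 (0xE2): reg=0x62
After byte 3 (0x6C): reg=0x2A
After byte 4 (0xBA): reg=0xF9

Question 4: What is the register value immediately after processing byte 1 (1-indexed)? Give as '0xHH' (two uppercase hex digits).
After byte 1 (0xFE): reg=0xF4

Answer: 0xF4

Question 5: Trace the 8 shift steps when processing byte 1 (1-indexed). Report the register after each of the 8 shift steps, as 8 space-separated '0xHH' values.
Register before byte 1: 0x00
After XOR with byte 0xFE: 0xFE

Answer: 0xFB 0xF1 0xE5 0xCD 0x9D 0x3D 0x7A 0xF4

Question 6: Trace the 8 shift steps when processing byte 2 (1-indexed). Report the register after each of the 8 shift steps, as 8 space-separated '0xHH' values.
Answer: 0x2C 0x58 0xB0 0x67 0xCE 0x9B 0x31 0x62

Derivation:
After byte 1 (0xFE): reg=0xF4
Register before byte 2: 0xF4
After XOR with byte 0xE2: 0x16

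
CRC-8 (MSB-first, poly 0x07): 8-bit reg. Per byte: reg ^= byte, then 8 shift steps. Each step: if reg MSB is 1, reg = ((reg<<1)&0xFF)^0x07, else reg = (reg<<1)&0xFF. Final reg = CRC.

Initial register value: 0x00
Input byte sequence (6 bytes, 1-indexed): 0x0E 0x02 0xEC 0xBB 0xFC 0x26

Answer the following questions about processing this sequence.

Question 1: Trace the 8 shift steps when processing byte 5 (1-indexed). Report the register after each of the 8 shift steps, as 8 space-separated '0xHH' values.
After byte 1 (0x0E): reg=0x2A
After byte 2 (0x02): reg=0xD8
After byte 3 (0xEC): reg=0x8C
After byte 4 (0xBB): reg=0x85
Register before byte 5: 0x85
After XOR with byte 0xFC: 0x79

Answer: 0xF2 0xE3 0xC1 0x85 0x0D 0x1A 0x34 0x68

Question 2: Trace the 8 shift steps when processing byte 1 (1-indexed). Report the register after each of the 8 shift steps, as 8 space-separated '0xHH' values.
Register before byte 1: 0x00
After XOR with byte 0x0E: 0x0E

Answer: 0x1C 0x38 0x70 0xE0 0xC7 0x89 0x15 0x2A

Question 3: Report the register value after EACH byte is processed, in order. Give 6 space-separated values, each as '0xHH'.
0x2A 0xD8 0x8C 0x85 0x68 0xED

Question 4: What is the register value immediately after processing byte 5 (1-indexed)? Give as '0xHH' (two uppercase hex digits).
After byte 1 (0x0E): reg=0x2A
After byte 2 (0x02): reg=0xD8
After byte 3 (0xEC): reg=0x8C
After byte 4 (0xBB): reg=0x85
After byte 5 (0xFC): reg=0x68

Answer: 0x68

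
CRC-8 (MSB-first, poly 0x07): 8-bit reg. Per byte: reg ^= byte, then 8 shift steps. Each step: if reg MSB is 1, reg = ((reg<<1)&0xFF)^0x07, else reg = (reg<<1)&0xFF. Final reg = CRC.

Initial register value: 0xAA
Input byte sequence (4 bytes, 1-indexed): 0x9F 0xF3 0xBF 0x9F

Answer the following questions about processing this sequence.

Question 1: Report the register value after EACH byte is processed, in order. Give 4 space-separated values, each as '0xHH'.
0x8B 0x6F 0x3E 0x6E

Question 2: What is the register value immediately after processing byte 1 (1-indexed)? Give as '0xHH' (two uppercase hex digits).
After byte 1 (0x9F): reg=0x8B

Answer: 0x8B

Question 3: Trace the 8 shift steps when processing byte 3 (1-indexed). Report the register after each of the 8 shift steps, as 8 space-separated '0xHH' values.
After byte 1 (0x9F): reg=0x8B
After byte 2 (0xF3): reg=0x6F
Register before byte 3: 0x6F
After XOR with byte 0xBF: 0xD0

Answer: 0xA7 0x49 0x92 0x23 0x46 0x8C 0x1F 0x3E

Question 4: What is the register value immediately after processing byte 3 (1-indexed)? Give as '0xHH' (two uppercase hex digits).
Answer: 0x3E

Derivation:
After byte 1 (0x9F): reg=0x8B
After byte 2 (0xF3): reg=0x6F
After byte 3 (0xBF): reg=0x3E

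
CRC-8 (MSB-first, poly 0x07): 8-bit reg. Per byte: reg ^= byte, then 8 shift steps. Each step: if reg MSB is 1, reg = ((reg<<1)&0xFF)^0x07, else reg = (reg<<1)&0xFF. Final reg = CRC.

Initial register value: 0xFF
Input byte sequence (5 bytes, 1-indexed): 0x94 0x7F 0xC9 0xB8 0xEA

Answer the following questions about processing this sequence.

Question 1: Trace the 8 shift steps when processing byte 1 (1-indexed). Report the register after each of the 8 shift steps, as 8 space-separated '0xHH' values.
Register before byte 1: 0xFF
After XOR with byte 0x94: 0x6B

Answer: 0xD6 0xAB 0x51 0xA2 0x43 0x86 0x0B 0x16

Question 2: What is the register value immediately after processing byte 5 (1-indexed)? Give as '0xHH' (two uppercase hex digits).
Answer: 0x3B

Derivation:
After byte 1 (0x94): reg=0x16
After byte 2 (0x7F): reg=0x18
After byte 3 (0xC9): reg=0x39
After byte 4 (0xB8): reg=0x8E
After byte 5 (0xEA): reg=0x3B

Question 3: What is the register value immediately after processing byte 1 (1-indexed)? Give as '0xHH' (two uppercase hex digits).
Answer: 0x16

Derivation:
After byte 1 (0x94): reg=0x16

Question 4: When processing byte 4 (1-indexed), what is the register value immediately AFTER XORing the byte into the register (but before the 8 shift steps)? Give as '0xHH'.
Answer: 0x81

Derivation:
Register before byte 4: 0x39
Byte 4: 0xB8
0x39 XOR 0xB8 = 0x81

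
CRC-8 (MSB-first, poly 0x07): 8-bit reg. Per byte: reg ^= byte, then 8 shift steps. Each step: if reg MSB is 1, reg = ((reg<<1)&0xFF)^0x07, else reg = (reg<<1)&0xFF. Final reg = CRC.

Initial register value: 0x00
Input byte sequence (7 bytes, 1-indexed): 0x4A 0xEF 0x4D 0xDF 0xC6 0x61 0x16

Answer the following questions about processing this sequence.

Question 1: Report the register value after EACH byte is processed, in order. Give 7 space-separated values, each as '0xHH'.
0xF1 0x5A 0x65 0x2F 0x91 0xDE 0x76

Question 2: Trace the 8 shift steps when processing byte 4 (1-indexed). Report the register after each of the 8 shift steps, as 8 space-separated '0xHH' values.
After byte 1 (0x4A): reg=0xF1
After byte 2 (0xEF): reg=0x5A
After byte 3 (0x4D): reg=0x65
Register before byte 4: 0x65
After XOR with byte 0xDF: 0xBA

Answer: 0x73 0xE6 0xCB 0x91 0x25 0x4A 0x94 0x2F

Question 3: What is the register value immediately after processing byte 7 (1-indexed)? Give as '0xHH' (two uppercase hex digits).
Answer: 0x76

Derivation:
After byte 1 (0x4A): reg=0xF1
After byte 2 (0xEF): reg=0x5A
After byte 3 (0x4D): reg=0x65
After byte 4 (0xDF): reg=0x2F
After byte 5 (0xC6): reg=0x91
After byte 6 (0x61): reg=0xDE
After byte 7 (0x16): reg=0x76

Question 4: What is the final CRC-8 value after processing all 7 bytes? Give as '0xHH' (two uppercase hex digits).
After byte 1 (0x4A): reg=0xF1
After byte 2 (0xEF): reg=0x5A
After byte 3 (0x4D): reg=0x65
After byte 4 (0xDF): reg=0x2F
After byte 5 (0xC6): reg=0x91
After byte 6 (0x61): reg=0xDE
After byte 7 (0x16): reg=0x76

Answer: 0x76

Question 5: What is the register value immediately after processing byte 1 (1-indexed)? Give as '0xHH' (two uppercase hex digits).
After byte 1 (0x4A): reg=0xF1

Answer: 0xF1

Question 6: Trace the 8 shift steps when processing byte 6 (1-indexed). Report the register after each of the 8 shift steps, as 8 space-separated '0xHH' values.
Answer: 0xE7 0xC9 0x95 0x2D 0x5A 0xB4 0x6F 0xDE

Derivation:
After byte 1 (0x4A): reg=0xF1
After byte 2 (0xEF): reg=0x5A
After byte 3 (0x4D): reg=0x65
After byte 4 (0xDF): reg=0x2F
After byte 5 (0xC6): reg=0x91
Register before byte 6: 0x91
After XOR with byte 0x61: 0xF0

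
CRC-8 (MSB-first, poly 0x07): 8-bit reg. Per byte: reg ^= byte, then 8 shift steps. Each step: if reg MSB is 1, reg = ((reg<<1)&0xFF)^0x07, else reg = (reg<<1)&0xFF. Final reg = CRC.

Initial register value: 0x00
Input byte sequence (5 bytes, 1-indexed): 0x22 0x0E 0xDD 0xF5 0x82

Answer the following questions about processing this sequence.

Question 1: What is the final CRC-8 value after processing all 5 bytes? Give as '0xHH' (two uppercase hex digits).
After byte 1 (0x22): reg=0xEE
After byte 2 (0x0E): reg=0xAE
After byte 3 (0xDD): reg=0x5E
After byte 4 (0xF5): reg=0x58
After byte 5 (0x82): reg=0x08

Answer: 0x08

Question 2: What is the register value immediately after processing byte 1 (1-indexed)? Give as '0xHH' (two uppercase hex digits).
After byte 1 (0x22): reg=0xEE

Answer: 0xEE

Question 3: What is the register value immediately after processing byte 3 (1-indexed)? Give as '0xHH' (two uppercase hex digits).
Answer: 0x5E

Derivation:
After byte 1 (0x22): reg=0xEE
After byte 2 (0x0E): reg=0xAE
After byte 3 (0xDD): reg=0x5E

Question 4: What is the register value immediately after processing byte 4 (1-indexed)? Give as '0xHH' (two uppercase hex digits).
Answer: 0x58

Derivation:
After byte 1 (0x22): reg=0xEE
After byte 2 (0x0E): reg=0xAE
After byte 3 (0xDD): reg=0x5E
After byte 4 (0xF5): reg=0x58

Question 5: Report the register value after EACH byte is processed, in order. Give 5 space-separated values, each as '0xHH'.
0xEE 0xAE 0x5E 0x58 0x08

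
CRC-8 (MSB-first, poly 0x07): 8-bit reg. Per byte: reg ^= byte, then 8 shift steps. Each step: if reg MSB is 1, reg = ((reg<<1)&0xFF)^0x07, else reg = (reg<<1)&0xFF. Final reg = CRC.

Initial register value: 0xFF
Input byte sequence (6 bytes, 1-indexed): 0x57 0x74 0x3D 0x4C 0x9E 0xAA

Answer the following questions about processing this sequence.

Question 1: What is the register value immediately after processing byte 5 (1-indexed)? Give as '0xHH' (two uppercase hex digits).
After byte 1 (0x57): reg=0x51
After byte 2 (0x74): reg=0xFB
After byte 3 (0x3D): reg=0x5C
After byte 4 (0x4C): reg=0x70
After byte 5 (0x9E): reg=0x84

Answer: 0x84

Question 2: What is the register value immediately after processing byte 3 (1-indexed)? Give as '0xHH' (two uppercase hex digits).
After byte 1 (0x57): reg=0x51
After byte 2 (0x74): reg=0xFB
After byte 3 (0x3D): reg=0x5C

Answer: 0x5C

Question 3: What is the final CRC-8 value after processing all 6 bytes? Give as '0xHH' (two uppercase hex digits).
After byte 1 (0x57): reg=0x51
After byte 2 (0x74): reg=0xFB
After byte 3 (0x3D): reg=0x5C
After byte 4 (0x4C): reg=0x70
After byte 5 (0x9E): reg=0x84
After byte 6 (0xAA): reg=0xCA

Answer: 0xCA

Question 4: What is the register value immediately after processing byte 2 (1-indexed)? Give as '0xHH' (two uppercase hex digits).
After byte 1 (0x57): reg=0x51
After byte 2 (0x74): reg=0xFB

Answer: 0xFB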